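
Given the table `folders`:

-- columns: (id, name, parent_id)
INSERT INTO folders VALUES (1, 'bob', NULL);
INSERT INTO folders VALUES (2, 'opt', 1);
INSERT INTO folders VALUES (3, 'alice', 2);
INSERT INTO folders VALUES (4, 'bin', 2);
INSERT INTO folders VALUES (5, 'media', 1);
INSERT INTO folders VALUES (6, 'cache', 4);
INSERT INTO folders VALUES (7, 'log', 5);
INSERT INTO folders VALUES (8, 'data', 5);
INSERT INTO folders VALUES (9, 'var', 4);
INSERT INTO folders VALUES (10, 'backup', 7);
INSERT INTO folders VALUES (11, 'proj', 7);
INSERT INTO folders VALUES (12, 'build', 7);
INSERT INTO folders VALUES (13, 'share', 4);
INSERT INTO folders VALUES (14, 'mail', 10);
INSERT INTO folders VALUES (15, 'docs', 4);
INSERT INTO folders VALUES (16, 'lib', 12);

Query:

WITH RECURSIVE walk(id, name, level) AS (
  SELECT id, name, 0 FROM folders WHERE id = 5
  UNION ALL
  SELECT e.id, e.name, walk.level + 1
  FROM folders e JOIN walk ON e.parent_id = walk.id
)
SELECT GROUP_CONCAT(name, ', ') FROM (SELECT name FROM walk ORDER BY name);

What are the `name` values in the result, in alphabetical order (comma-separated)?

backup, build, data, lib, log, mail, media, proj

Base: id=5 (media) at level 0.
Iteration 1: rows with parent_id in {5} -> log (id 7, level 1), data (id 8, level 1).
Iteration 2: rows with parent_id in {7,8} -> backup (id 10, level 2), proj (id 11, level 2), build (id 12, level 2).
Iteration 3: rows with parent_id in {10,11,12} -> mail (id 14, level 3), lib (id 16, level 3).
Iteration 4: no rows with parent_id in {14,16}; recursion stops.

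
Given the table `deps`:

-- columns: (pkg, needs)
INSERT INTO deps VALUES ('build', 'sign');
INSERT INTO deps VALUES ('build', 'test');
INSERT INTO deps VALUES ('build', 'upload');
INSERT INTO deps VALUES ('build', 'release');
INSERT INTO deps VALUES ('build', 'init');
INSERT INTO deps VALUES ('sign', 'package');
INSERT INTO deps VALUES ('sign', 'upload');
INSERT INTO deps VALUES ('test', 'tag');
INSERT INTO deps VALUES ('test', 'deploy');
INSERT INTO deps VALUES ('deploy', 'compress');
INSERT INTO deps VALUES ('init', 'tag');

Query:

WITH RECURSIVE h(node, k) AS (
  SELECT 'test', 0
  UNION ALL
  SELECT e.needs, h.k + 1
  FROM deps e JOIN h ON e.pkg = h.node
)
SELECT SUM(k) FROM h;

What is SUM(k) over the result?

4

Base: (test, k=0).
Iteration 1: edges from {test} -> (deploy, k=1), (tag, k=1).
Iteration 2: edges from {deploy,tag} -> (compress, k=2).
Iteration 3: no outgoing edges from {compress}; recursion stops.
SUM(k) = 0 + 1 + 1 + 2 = 4.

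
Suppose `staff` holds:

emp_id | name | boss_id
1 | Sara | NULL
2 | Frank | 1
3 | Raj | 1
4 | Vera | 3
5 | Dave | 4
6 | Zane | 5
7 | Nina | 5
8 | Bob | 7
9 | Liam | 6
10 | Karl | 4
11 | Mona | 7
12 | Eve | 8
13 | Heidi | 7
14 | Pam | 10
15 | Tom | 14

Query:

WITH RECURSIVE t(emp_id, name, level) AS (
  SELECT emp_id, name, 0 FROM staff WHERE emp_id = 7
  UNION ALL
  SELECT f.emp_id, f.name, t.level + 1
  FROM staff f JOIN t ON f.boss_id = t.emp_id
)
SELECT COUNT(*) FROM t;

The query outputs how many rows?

Base: emp_id=7 (Nina) at level 0.
Iteration 1: rows with boss_id in {7} -> Bob (id 8, level 1), Mona (id 11, level 1), Heidi (id 13, level 1).
Iteration 2: rows with boss_id in {8,11,13} -> Eve (id 12, level 2).
Iteration 3: no rows with boss_id in {12}; recursion stops.
Total rows emitted: 5.

5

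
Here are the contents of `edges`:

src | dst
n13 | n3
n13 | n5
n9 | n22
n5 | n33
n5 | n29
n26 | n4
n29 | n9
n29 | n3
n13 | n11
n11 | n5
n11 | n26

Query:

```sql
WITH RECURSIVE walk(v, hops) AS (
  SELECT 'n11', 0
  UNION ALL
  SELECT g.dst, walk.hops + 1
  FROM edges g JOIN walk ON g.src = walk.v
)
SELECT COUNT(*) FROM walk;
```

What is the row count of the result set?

9

Base: (n11, hops=0).
Iteration 1: edges from {n11} -> (n26, hops=1), (n5, hops=1).
Iteration 2: edges from {n26,n5} -> (n29, hops=2), (n33, hops=2), (n4, hops=2).
Iteration 3: edges from {n29,n33,n4} -> (n3, hops=3), (n9, hops=3).
Iteration 4: edges from {n3,n9} -> (n22, hops=4).
Iteration 5: no outgoing edges from {n22}; recursion stops.
Total rows emitted: 9.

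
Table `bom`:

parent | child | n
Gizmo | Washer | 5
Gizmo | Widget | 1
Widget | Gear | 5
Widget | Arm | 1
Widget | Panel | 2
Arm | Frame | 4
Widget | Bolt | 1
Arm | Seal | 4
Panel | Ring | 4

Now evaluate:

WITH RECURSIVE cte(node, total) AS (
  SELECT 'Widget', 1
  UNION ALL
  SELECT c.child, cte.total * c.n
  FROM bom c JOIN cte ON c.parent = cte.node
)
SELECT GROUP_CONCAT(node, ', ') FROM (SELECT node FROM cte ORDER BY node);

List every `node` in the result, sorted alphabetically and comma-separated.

Arm, Bolt, Frame, Gear, Panel, Ring, Seal, Widget

Base: (Widget, total=1).
Iteration 1: components of {Widget} -> Arm = 1*1 = 1, Bolt = 1*1 = 1, Gear = 1*5 = 5, Panel = 1*2 = 2.
Iteration 2: components of {Arm,Bolt,Gear,Panel} -> Frame = 1*4 = 4, Ring = 2*4 = 8, Seal = 1*4 = 4.
Iteration 3: no further components; recursion stops.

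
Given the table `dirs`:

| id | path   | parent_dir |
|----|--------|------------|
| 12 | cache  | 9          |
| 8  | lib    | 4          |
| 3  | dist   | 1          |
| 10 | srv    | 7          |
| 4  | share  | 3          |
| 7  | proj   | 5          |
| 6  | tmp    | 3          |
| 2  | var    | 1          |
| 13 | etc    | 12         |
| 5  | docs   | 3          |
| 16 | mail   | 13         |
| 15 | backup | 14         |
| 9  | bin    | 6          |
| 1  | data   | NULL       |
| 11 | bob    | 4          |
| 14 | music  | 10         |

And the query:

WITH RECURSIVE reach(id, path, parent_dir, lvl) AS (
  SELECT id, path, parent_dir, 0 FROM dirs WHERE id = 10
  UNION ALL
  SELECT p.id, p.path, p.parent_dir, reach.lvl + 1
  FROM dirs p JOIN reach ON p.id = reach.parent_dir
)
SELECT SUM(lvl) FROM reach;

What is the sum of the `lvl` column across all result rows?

Base: id=10 (srv), parent_dir=7, lvl 0.
Iteration 1: join on id=7 -> proj (id 7, parent_dir=5, lvl 1).
Iteration 2: join on id=5 -> docs (id 5, parent_dir=3, lvl 2).
Iteration 3: join on id=3 -> dist (id 3, parent_dir=1, lvl 3).
Iteration 4: join on id=1 -> data (id 1, parent_dir=NULL, lvl 4).
Iteration 5: parent_dir is NULL; no match; recursion stops.
SUM(lvl) = 0 + 1 + 2 + 3 + 4 = 10.

10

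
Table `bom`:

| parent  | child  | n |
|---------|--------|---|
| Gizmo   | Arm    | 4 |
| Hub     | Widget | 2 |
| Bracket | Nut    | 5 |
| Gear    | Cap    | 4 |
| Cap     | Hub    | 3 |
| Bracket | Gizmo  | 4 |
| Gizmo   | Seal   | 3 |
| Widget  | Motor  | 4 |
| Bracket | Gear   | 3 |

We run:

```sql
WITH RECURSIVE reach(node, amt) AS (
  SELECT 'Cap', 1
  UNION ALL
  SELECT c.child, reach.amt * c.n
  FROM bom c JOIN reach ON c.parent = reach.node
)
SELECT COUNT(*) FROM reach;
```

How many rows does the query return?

4

Base: (Cap, amt=1).
Iteration 1: components of {Cap} -> Hub = 1*3 = 3.
Iteration 2: components of {Hub} -> Widget = 3*2 = 6.
Iteration 3: components of {Widget} -> Motor = 6*4 = 24.
Iteration 4: no further components; recursion stops.
Total rows emitted: 4.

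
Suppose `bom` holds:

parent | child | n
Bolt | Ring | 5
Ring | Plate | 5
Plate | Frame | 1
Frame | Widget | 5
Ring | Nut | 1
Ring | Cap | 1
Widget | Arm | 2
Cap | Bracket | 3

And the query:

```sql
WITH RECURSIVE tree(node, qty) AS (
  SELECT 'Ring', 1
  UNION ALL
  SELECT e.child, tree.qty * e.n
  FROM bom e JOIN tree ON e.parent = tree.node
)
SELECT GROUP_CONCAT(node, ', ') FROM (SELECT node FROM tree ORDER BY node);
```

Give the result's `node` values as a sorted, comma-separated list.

Arm, Bracket, Cap, Frame, Nut, Plate, Ring, Widget

Base: (Ring, qty=1).
Iteration 1: components of {Ring} -> Cap = 1*1 = 1, Nut = 1*1 = 1, Plate = 1*5 = 5.
Iteration 2: components of {Cap,Nut,Plate} -> Bracket = 1*3 = 3, Frame = 5*1 = 5.
Iteration 3: components of {Bracket,Frame} -> Widget = 5*5 = 25.
Iteration 4: components of {Widget} -> Arm = 25*2 = 50.
Iteration 5: no further components; recursion stops.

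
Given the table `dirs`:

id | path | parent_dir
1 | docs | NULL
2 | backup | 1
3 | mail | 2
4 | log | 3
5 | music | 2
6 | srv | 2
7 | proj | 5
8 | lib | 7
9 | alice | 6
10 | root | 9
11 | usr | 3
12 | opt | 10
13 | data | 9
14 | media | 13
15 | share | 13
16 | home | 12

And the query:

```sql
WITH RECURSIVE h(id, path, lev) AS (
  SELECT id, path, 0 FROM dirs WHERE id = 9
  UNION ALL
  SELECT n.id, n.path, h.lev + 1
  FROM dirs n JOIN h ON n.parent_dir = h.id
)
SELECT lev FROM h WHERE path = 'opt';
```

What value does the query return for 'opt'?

Base: id=9 (alice) at lev 0.
Iteration 1: rows with parent_dir in {9} -> root (id 10, lev 1), data (id 13, lev 1).
Iteration 2: rows with parent_dir in {10,13} -> opt (id 12, lev 2), media (id 14, lev 2), share (id 15, lev 2).
Iteration 3: rows with parent_dir in {12,14,15} -> home (id 16, lev 3).
Iteration 4: no rows with parent_dir in {16}; recursion stops.

2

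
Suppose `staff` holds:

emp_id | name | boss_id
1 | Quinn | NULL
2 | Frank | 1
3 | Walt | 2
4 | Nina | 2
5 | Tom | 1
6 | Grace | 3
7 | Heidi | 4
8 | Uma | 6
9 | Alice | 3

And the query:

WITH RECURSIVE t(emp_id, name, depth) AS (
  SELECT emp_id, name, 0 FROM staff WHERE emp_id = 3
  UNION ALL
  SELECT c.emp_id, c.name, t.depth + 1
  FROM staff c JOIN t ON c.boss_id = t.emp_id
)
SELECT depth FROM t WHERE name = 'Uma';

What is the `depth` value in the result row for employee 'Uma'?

Base: emp_id=3 (Walt) at depth 0.
Iteration 1: rows with boss_id in {3} -> Grace (id 6, depth 1), Alice (id 9, depth 1).
Iteration 2: rows with boss_id in {6,9} -> Uma (id 8, depth 2).
Iteration 3: no rows with boss_id in {8}; recursion stops.

2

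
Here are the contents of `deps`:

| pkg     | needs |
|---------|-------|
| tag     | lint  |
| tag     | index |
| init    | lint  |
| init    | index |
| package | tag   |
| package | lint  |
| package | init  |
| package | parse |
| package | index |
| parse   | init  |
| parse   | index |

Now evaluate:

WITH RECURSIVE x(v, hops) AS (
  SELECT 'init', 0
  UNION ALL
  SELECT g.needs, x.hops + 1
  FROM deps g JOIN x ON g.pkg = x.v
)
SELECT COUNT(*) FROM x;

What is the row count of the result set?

Base: (init, hops=0).
Iteration 1: edges from {init} -> (index, hops=1), (lint, hops=1).
Iteration 2: no outgoing edges from {index,lint}; recursion stops.
Total rows emitted: 3.

3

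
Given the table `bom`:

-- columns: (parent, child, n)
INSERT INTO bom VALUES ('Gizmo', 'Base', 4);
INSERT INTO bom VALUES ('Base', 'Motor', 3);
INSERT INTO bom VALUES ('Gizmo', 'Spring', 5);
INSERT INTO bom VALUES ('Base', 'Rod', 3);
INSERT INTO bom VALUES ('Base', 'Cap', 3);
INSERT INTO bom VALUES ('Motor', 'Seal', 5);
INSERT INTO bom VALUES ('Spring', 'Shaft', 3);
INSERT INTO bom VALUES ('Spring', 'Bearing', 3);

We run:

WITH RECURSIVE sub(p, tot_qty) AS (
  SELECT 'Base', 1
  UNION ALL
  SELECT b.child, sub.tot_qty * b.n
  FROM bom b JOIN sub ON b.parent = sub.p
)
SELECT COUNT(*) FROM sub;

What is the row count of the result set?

Base: (Base, tot_qty=1).
Iteration 1: components of {Base} -> Cap = 1*3 = 3, Motor = 1*3 = 3, Rod = 1*3 = 3.
Iteration 2: components of {Cap,Motor,Rod} -> Seal = 3*5 = 15.
Iteration 3: no further components; recursion stops.
Total rows emitted: 5.

5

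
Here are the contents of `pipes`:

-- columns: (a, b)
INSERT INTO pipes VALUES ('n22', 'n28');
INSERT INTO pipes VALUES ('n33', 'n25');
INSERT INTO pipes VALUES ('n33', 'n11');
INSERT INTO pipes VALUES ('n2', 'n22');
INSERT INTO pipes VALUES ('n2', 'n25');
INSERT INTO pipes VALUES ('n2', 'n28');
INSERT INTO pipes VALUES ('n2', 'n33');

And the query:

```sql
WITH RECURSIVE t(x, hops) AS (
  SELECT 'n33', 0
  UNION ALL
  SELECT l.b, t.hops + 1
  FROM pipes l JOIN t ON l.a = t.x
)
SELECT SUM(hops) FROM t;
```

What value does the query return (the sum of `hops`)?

2

Base: (n33, hops=0).
Iteration 1: edges from {n33} -> (n11, hops=1), (n25, hops=1).
Iteration 2: no outgoing edges from {n11,n25}; recursion stops.
SUM(hops) = 0 + 1 + 1 = 2.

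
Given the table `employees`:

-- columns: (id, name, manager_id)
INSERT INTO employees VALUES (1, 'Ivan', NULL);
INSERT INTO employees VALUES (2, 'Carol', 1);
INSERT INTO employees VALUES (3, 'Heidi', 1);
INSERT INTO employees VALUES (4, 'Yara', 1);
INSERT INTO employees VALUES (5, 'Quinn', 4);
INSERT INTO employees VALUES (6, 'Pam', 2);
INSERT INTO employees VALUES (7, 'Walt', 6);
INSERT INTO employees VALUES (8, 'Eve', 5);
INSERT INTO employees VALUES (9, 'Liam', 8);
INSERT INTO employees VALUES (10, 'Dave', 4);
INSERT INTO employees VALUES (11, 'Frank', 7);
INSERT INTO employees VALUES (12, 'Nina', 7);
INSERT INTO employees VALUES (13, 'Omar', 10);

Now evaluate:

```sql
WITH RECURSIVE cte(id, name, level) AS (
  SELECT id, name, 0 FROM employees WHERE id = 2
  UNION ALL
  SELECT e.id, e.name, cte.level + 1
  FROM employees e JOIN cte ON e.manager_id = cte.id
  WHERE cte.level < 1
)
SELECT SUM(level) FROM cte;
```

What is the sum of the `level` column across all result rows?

Base: id=2 (Carol) at level 0.
Iteration 1: rows with manager_id in {2} -> Pam (id 6, level 1).
Iteration 2: level < 1 fails for all current rows; recursion stops.
SUM(level) = 0 + 1 = 1.

1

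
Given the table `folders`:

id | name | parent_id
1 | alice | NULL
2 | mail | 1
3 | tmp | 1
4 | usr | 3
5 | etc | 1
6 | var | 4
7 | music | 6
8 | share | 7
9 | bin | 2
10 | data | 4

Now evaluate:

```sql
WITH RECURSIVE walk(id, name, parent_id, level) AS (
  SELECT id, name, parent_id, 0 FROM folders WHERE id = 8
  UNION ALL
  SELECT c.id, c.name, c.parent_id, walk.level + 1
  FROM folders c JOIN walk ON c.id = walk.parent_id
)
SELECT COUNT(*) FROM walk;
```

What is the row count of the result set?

Base: id=8 (share), parent_id=7, level 0.
Iteration 1: join on id=7 -> music (id 7, parent_id=6, level 1).
Iteration 2: join on id=6 -> var (id 6, parent_id=4, level 2).
Iteration 3: join on id=4 -> usr (id 4, parent_id=3, level 3).
Iteration 4: join on id=3 -> tmp (id 3, parent_id=1, level 4).
Iteration 5: join on id=1 -> alice (id 1, parent_id=NULL, level 5).
Iteration 6: parent_id is NULL; no match; recursion stops.
Total rows emitted: 6.

6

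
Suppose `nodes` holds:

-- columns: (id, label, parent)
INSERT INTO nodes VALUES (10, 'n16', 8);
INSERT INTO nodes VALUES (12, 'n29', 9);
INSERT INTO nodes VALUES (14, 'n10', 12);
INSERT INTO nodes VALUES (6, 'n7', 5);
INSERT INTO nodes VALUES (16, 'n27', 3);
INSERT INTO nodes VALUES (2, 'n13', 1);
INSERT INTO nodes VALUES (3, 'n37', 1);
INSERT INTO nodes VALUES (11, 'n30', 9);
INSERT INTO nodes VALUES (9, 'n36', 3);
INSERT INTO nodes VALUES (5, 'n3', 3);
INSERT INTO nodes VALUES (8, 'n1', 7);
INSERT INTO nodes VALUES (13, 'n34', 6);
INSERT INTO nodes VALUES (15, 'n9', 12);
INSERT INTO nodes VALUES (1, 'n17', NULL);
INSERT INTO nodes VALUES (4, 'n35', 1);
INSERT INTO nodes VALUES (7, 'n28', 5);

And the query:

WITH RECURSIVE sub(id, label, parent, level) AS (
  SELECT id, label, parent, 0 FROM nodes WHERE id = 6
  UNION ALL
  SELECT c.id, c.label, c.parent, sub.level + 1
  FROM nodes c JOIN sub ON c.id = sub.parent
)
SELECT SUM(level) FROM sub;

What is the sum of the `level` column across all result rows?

Base: id=6 (n7), parent=5, level 0.
Iteration 1: join on id=5 -> n3 (id 5, parent=3, level 1).
Iteration 2: join on id=3 -> n37 (id 3, parent=1, level 2).
Iteration 3: join on id=1 -> n17 (id 1, parent=NULL, level 3).
Iteration 4: parent is NULL; no match; recursion stops.
SUM(level) = 0 + 1 + 2 + 3 = 6.

6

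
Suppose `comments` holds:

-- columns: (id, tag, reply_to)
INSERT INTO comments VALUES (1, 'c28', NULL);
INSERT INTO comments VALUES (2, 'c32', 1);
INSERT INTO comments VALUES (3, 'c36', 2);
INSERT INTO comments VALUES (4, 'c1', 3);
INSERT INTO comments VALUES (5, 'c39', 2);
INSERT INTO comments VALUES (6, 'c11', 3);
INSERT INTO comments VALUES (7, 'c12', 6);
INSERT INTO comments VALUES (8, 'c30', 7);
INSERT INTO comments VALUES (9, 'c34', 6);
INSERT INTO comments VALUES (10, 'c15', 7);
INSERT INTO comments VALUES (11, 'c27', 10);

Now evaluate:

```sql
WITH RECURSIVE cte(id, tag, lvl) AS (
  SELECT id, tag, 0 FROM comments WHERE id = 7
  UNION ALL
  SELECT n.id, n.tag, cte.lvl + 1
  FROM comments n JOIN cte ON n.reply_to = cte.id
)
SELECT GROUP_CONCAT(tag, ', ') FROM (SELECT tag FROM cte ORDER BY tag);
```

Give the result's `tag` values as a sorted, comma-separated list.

Base: id=7 (c12) at lvl 0.
Iteration 1: rows with reply_to in {7} -> c30 (id 8, lvl 1), c15 (id 10, lvl 1).
Iteration 2: rows with reply_to in {8,10} -> c27 (id 11, lvl 2).
Iteration 3: no rows with reply_to in {11}; recursion stops.

c12, c15, c27, c30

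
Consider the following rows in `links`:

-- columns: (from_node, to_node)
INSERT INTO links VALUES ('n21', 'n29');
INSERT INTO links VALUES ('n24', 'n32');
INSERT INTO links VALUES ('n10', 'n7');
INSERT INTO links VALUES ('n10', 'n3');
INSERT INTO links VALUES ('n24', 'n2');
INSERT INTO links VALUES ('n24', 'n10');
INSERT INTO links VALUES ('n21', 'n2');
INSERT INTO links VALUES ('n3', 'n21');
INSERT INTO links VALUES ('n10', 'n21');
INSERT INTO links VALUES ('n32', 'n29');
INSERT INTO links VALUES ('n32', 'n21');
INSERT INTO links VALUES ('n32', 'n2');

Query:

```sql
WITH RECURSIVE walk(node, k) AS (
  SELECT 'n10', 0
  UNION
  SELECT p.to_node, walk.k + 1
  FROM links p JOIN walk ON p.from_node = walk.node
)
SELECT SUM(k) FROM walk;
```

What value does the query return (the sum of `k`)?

15

Base: (n10, k=0).
Iteration 1: edges from {n10} -> (n21, k=1), (n3, k=1), (n7, k=1).
Iteration 2: edges from {n21,n3,n7} -> (n2, k=2), (n21, k=2), (n29, k=2).
Iteration 3: edges from {n2,n21,n29} -> (n2, k=3), (n29, k=3).
Iteration 4: no outgoing edges from {n2,n29}; recursion stops.
SUM(k) = 0 + 1 + 1 + 1 + 2 + 2 + 2 + 3 + 3 = 15.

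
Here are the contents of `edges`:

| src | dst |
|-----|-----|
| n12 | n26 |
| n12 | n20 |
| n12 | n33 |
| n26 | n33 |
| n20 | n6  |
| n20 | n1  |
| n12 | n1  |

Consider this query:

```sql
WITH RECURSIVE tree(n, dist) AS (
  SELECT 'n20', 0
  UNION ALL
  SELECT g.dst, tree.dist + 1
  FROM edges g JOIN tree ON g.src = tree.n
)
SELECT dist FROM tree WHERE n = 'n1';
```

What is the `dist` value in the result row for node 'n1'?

Base: (n20, dist=0).
Iteration 1: edges from {n20} -> (n1, dist=1), (n6, dist=1).
Iteration 2: no outgoing edges from {n1,n6}; recursion stops.

1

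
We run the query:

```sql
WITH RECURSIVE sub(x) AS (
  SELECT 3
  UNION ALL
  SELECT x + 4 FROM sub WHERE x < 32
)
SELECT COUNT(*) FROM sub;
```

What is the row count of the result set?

9

Base: x=3.
Iteration 1: 3 < 32 holds -> x = 3 + 4 = 7.
Iteration 2: 7 < 32 holds -> x = 7 + 4 = 11.
Iteration 3: 11 < 32 holds -> x = 11 + 4 = 15.
Iteration 4: 15 < 32 holds -> x = 15 + 4 = 19.
Iteration 5: 19 < 32 holds -> x = 19 + 4 = 23.
Iteration 6: 23 < 32 holds -> x = 23 + 4 = 27.
Iteration 7: 27 < 32 holds -> x = 27 + 4 = 31.
Iteration 8: 31 < 32 holds -> x = 31 + 4 = 35.
Iteration 9: 35 < 32 fails; recursion stops.
Total rows emitted: 9.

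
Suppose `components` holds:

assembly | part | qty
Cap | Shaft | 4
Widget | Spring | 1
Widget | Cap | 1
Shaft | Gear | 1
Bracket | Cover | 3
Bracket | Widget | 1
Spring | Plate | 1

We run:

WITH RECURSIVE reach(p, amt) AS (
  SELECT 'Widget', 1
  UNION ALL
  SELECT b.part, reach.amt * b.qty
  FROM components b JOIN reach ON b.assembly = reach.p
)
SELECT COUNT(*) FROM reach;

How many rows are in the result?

6

Base: (Widget, amt=1).
Iteration 1: components of {Widget} -> Cap = 1*1 = 1, Spring = 1*1 = 1.
Iteration 2: components of {Cap,Spring} -> Plate = 1*1 = 1, Shaft = 1*4 = 4.
Iteration 3: components of {Plate,Shaft} -> Gear = 4*1 = 4.
Iteration 4: no further components; recursion stops.
Total rows emitted: 6.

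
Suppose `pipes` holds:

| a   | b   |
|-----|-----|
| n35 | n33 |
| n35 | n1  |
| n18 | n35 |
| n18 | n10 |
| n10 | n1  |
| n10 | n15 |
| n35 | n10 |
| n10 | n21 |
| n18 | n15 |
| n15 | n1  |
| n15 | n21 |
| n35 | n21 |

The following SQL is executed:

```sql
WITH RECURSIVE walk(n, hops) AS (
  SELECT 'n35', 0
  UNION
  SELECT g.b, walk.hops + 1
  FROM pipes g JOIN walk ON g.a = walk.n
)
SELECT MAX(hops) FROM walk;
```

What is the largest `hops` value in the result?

3

Base: (n35, hops=0).
Iteration 1: edges from {n35} -> (n1, hops=1), (n10, hops=1), (n21, hops=1), (n33, hops=1).
Iteration 2: edges from {n1,n10,n21,n33} -> (n1, hops=2), (n15, hops=2), (n21, hops=2).
Iteration 3: edges from {n1,n15,n21} -> (n1, hops=3), (n21, hops=3).
Iteration 4: no outgoing edges from {n1,n21}; recursion stops.
hops values: 0, 1, 1, 1, 1, 2, 2, 2, 3, 3; the maximum is 3.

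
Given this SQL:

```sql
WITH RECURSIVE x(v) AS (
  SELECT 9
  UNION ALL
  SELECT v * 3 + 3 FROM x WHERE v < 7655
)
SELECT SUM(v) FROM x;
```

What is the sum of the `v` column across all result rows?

34428

Base: v=9.
Iteration 1: 9 < 7655 holds -> v = 9 * 3 + 3 = 30.
Iteration 2: 30 < 7655 holds -> v = 30 * 3 + 3 = 93.
Iteration 3: 93 < 7655 holds -> v = 93 * 3 + 3 = 282.
Iteration 4: 282 < 7655 holds -> v = 282 * 3 + 3 = 849.
Iteration 5: 849 < 7655 holds -> v = 849 * 3 + 3 = 2550.
Iteration 6: 2550 < 7655 holds -> v = 2550 * 3 + 3 = 7653.
Iteration 7: 7653 < 7655 holds -> v = 7653 * 3 + 3 = 22962.
Iteration 8: 22962 < 7655 fails; recursion stops.
SUM(v) = 9 + 30 + 93 + 282 + 849 + 2550 + 7653 + 22962 = 34428.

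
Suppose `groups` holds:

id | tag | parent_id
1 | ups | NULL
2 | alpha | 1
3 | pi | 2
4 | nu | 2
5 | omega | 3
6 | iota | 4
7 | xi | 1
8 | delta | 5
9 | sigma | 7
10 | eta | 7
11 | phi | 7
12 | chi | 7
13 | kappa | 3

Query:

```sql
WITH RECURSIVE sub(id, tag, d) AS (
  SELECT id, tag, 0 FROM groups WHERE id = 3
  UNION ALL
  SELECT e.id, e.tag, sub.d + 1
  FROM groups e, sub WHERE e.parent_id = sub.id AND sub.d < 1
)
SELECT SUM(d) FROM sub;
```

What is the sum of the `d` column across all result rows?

2

Base: id=3 (pi) at d 0.
Iteration 1: rows with parent_id in {3} -> omega (id 5, d 1), kappa (id 13, d 1).
Iteration 2: d < 1 fails for all current rows; recursion stops.
SUM(d) = 0 + 1 + 1 = 2.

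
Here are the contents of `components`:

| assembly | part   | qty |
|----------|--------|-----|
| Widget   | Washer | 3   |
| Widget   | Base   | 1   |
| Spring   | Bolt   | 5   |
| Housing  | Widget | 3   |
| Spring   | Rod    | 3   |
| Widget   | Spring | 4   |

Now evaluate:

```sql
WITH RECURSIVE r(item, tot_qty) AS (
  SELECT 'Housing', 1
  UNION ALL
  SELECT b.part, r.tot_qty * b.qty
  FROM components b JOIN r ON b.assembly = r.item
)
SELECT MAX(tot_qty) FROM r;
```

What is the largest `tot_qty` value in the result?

60

Base: (Housing, tot_qty=1).
Iteration 1: components of {Housing} -> Widget = 1*3 = 3.
Iteration 2: components of {Widget} -> Base = 3*1 = 3, Spring = 3*4 = 12, Washer = 3*3 = 9.
Iteration 3: components of {Base,Spring,Washer} -> Bolt = 12*5 = 60, Rod = 12*3 = 36.
Iteration 4: no further components; recursion stops.
tot_qty values: 1, 3, 12, 9, 3, 60, 36; the maximum is 60.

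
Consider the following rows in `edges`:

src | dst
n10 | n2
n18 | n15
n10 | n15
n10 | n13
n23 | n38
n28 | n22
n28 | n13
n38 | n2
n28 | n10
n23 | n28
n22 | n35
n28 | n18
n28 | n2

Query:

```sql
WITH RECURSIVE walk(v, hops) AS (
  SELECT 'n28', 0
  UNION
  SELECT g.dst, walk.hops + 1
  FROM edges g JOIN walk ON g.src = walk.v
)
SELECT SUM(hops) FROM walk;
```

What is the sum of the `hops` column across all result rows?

Base: (n28, hops=0).
Iteration 1: edges from {n28} -> (n10, hops=1), (n13, hops=1), (n18, hops=1), (n2, hops=1), (n22, hops=1).
Iteration 2: edges from {n10,n13,n18,n2,n22} -> (n13, hops=2), (n15, hops=2), (n2, hops=2), (n35, hops=2). [UNION drops 1 duplicate row(s)]
Iteration 3: no outgoing edges from {n13,n15,n2,n35}; recursion stops.
SUM(hops) = 0 + 1 + 1 + 1 + 1 + 1 + 2 + 2 + 2 + 2 = 13.

13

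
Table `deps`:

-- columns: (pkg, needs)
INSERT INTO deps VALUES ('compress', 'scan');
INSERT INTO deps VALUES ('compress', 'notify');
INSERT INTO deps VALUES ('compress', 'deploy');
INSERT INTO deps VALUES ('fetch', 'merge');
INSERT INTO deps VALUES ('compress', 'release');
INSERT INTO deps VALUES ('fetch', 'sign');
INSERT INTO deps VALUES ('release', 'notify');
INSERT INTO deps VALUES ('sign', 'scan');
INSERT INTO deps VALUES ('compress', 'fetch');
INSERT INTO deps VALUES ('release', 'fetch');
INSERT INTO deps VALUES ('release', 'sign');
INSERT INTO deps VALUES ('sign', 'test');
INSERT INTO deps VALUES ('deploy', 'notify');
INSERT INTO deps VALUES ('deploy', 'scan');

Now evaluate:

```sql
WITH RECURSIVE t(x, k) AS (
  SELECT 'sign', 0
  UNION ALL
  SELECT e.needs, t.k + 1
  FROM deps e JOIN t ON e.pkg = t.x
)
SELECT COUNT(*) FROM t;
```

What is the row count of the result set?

Base: (sign, k=0).
Iteration 1: edges from {sign} -> (scan, k=1), (test, k=1).
Iteration 2: no outgoing edges from {scan,test}; recursion stops.
Total rows emitted: 3.

3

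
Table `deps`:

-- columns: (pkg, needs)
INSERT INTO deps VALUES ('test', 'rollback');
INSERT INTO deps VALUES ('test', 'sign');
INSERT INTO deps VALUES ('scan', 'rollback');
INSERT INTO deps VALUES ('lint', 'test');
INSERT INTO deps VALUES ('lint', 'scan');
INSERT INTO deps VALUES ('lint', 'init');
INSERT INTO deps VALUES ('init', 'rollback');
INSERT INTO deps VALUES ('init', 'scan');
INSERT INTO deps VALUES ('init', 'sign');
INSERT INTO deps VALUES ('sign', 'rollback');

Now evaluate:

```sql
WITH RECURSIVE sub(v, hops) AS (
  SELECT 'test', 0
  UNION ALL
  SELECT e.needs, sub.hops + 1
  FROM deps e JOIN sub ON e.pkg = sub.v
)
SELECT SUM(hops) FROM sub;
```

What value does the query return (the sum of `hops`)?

Base: (test, hops=0).
Iteration 1: edges from {test} -> (rollback, hops=1), (sign, hops=1).
Iteration 2: edges from {rollback,sign} -> (rollback, hops=2).
Iteration 3: no outgoing edges from {rollback}; recursion stops.
SUM(hops) = 0 + 1 + 1 + 2 = 4.

4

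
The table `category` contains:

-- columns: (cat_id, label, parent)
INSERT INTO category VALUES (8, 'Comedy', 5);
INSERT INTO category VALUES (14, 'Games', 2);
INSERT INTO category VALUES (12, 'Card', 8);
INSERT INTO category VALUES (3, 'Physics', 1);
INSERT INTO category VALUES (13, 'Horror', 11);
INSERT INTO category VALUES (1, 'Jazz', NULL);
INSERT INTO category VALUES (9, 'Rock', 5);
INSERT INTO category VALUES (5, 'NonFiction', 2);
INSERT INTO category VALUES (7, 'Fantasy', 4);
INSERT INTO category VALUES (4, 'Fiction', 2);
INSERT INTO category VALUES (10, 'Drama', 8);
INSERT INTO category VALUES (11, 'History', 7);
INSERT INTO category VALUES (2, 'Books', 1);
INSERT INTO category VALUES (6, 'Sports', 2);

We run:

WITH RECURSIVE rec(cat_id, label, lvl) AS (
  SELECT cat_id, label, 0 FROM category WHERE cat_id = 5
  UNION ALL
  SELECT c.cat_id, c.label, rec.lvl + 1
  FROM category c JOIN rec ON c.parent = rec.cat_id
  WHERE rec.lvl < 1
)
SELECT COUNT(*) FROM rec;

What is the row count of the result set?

3

Base: cat_id=5 (NonFiction) at lvl 0.
Iteration 1: rows with parent in {5} -> Comedy (id 8, lvl 1), Rock (id 9, lvl 1).
Iteration 2: lvl < 1 fails for all current rows; recursion stops.
Total rows emitted: 3.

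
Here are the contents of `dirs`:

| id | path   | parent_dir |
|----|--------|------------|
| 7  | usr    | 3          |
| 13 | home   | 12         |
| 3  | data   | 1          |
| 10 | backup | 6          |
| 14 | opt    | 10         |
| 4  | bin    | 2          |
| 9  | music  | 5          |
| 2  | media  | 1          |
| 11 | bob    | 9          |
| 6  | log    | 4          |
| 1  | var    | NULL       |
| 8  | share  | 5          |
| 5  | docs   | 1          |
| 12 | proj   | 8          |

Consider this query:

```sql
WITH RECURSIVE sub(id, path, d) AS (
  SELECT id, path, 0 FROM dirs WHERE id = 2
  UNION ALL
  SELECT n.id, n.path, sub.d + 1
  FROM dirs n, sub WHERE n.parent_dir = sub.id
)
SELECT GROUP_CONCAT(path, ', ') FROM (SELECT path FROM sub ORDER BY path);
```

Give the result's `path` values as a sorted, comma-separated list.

backup, bin, log, media, opt

Base: id=2 (media) at d 0.
Iteration 1: rows with parent_dir in {2} -> bin (id 4, d 1).
Iteration 2: rows with parent_dir in {4} -> log (id 6, d 2).
Iteration 3: rows with parent_dir in {6} -> backup (id 10, d 3).
Iteration 4: rows with parent_dir in {10} -> opt (id 14, d 4).
Iteration 5: no rows with parent_dir in {14}; recursion stops.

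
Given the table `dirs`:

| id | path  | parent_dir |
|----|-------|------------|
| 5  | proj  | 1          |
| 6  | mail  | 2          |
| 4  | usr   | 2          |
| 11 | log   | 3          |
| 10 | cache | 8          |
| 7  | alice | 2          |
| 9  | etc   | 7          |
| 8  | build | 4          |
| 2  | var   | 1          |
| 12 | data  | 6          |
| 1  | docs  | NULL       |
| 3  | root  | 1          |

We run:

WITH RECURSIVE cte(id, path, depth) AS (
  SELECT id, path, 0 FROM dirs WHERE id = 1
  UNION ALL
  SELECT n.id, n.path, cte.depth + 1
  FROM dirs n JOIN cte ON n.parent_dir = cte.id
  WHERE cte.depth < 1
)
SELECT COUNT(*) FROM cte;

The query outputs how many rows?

Base: id=1 (docs) at depth 0.
Iteration 1: rows with parent_dir in {1} -> var (id 2, depth 1), root (id 3, depth 1), proj (id 5, depth 1).
Iteration 2: depth < 1 fails for all current rows; recursion stops.
Total rows emitted: 4.

4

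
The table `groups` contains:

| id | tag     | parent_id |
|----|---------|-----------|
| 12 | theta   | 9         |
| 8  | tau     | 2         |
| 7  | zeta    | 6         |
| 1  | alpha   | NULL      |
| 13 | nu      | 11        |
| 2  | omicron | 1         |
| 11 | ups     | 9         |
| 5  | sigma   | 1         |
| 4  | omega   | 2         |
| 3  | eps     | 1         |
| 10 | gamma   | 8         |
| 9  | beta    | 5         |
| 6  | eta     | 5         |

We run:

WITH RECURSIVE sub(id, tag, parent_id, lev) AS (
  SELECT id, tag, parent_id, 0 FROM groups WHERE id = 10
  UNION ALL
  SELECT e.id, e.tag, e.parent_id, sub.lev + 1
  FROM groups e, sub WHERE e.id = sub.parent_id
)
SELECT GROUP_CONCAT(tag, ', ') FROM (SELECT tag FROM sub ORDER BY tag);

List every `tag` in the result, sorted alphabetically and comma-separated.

alpha, gamma, omicron, tau

Base: id=10 (gamma), parent_id=8, lev 0.
Iteration 1: join on id=8 -> tau (id 8, parent_id=2, lev 1).
Iteration 2: join on id=2 -> omicron (id 2, parent_id=1, lev 2).
Iteration 3: join on id=1 -> alpha (id 1, parent_id=NULL, lev 3).
Iteration 4: parent_id is NULL; no match; recursion stops.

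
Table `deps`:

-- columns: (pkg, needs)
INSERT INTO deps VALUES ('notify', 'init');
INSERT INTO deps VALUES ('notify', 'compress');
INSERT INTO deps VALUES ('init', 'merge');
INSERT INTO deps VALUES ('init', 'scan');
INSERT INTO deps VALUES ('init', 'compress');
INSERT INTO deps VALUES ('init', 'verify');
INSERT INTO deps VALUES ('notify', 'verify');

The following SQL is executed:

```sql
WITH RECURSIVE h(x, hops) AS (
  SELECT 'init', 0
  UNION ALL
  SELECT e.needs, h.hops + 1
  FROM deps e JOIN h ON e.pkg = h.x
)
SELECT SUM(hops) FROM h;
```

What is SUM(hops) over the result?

4

Base: (init, hops=0).
Iteration 1: edges from {init} -> (compress, hops=1), (merge, hops=1), (scan, hops=1), (verify, hops=1).
Iteration 2: no outgoing edges from {compress,merge,scan,verify}; recursion stops.
SUM(hops) = 0 + 1 + 1 + 1 + 1 = 4.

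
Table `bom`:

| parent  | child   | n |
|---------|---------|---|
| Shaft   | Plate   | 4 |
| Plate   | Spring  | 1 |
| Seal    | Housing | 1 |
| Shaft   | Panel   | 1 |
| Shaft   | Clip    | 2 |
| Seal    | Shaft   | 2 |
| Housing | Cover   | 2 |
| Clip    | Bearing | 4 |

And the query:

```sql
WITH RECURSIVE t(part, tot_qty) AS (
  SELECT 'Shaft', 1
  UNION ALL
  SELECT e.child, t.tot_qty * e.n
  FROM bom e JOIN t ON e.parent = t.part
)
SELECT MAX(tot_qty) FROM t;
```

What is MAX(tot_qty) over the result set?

8

Base: (Shaft, tot_qty=1).
Iteration 1: components of {Shaft} -> Clip = 1*2 = 2, Panel = 1*1 = 1, Plate = 1*4 = 4.
Iteration 2: components of {Clip,Panel,Plate} -> Bearing = 2*4 = 8, Spring = 4*1 = 4.
Iteration 3: no further components; recursion stops.
tot_qty values: 1, 1, 4, 2, 4, 8; the maximum is 8.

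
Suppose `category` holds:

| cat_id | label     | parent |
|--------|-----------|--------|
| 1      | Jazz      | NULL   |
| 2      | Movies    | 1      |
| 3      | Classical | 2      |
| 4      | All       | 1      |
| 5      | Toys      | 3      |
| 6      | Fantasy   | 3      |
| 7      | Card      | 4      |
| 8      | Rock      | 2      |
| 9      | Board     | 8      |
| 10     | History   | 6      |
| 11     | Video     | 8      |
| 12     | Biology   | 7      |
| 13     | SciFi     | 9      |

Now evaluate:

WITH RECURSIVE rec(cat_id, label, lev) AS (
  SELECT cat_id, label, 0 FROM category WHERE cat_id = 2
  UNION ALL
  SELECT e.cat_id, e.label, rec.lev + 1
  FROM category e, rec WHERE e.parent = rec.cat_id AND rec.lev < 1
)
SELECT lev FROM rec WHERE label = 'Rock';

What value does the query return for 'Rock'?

1

Base: cat_id=2 (Movies) at lev 0.
Iteration 1: rows with parent in {2} -> Classical (id 3, lev 1), Rock (id 8, lev 1).
Iteration 2: lev < 1 fails for all current rows; recursion stops.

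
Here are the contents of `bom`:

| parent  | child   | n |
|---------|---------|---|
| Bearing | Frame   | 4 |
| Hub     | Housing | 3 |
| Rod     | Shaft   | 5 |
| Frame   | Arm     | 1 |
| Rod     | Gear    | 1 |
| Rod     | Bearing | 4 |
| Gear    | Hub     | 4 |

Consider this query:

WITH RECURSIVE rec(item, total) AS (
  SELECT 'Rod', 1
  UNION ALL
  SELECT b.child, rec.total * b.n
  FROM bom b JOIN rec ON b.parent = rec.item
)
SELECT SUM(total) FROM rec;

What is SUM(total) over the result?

59

Base: (Rod, total=1).
Iteration 1: components of {Rod} -> Bearing = 1*4 = 4, Gear = 1*1 = 1, Shaft = 1*5 = 5.
Iteration 2: components of {Bearing,Gear,Shaft} -> Frame = 4*4 = 16, Hub = 1*4 = 4.
Iteration 3: components of {Frame,Hub} -> Arm = 16*1 = 16, Housing = 4*3 = 12.
Iteration 4: no further components; recursion stops.
SUM(total) = 1 + 5 + 1 + 4 + 4 + 16 + 12 + 16 = 59.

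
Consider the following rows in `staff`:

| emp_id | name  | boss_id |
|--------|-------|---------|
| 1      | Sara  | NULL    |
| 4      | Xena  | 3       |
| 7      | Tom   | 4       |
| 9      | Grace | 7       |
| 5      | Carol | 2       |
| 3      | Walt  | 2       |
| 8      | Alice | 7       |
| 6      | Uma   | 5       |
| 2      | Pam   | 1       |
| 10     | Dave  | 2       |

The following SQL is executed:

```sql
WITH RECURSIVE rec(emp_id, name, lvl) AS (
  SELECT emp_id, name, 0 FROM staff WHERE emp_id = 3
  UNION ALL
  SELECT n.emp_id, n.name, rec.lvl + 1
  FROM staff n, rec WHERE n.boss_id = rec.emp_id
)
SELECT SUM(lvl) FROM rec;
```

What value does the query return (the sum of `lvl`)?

Base: emp_id=3 (Walt) at lvl 0.
Iteration 1: rows with boss_id in {3} -> Xena (id 4, lvl 1).
Iteration 2: rows with boss_id in {4} -> Tom (id 7, lvl 2).
Iteration 3: rows with boss_id in {7} -> Alice (id 8, lvl 3), Grace (id 9, lvl 3).
Iteration 4: no rows with boss_id in {8,9}; recursion stops.
SUM(lvl) = 0 + 1 + 2 + 3 + 3 = 9.

9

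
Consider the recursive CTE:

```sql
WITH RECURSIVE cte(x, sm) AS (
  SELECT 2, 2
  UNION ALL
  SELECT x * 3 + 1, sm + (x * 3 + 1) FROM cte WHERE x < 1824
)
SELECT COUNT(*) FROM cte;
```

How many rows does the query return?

Base: x=2, sm=2.
Iteration 1: 2 < 1824 holds -> x = 2 * 3 + 1 = 7, sm = 2 + 7 = 9.
Iteration 2: 7 < 1824 holds -> x = 7 * 3 + 1 = 22, sm = 9 + 22 = 31.
Iteration 3: 22 < 1824 holds -> x = 22 * 3 + 1 = 67, sm = 31 + 67 = 98.
Iteration 4: 67 < 1824 holds -> x = 67 * 3 + 1 = 202, sm = 98 + 202 = 300.
Iteration 5: 202 < 1824 holds -> x = 202 * 3 + 1 = 607, sm = 300 + 607 = 907.
Iteration 6: 607 < 1824 holds -> x = 607 * 3 + 1 = 1822, sm = 907 + 1822 = 2729.
Iteration 7: 1822 < 1824 holds -> x = 1822 * 3 + 1 = 5467, sm = 2729 + 5467 = 8196.
Iteration 8: 5467 < 1824 fails; recursion stops.
Total rows emitted: 8.

8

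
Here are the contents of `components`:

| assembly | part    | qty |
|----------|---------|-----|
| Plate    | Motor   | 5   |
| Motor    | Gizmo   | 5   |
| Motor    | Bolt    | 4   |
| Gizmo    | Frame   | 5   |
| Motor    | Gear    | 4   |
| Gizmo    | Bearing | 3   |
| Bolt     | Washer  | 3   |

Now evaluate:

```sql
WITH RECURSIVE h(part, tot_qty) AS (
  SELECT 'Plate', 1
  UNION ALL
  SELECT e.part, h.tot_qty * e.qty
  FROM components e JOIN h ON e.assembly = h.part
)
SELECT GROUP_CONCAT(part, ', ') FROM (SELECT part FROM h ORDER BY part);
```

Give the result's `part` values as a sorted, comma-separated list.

Base: (Plate, tot_qty=1).
Iteration 1: components of {Plate} -> Motor = 1*5 = 5.
Iteration 2: components of {Motor} -> Bolt = 5*4 = 20, Gear = 5*4 = 20, Gizmo = 5*5 = 25.
Iteration 3: components of {Bolt,Gear,Gizmo} -> Bearing = 25*3 = 75, Frame = 25*5 = 125, Washer = 20*3 = 60.
Iteration 4: no further components; recursion stops.

Bearing, Bolt, Frame, Gear, Gizmo, Motor, Plate, Washer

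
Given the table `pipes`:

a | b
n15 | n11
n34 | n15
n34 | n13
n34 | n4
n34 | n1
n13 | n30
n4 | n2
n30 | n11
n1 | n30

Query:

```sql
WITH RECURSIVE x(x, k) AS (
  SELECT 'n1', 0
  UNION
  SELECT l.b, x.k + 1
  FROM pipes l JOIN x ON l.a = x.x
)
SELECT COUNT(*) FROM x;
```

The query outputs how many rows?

3

Base: (n1, k=0).
Iteration 1: edges from {n1} -> (n30, k=1).
Iteration 2: edges from {n30} -> (n11, k=2).
Iteration 3: no outgoing edges from {n11}; recursion stops.
Total rows emitted: 3.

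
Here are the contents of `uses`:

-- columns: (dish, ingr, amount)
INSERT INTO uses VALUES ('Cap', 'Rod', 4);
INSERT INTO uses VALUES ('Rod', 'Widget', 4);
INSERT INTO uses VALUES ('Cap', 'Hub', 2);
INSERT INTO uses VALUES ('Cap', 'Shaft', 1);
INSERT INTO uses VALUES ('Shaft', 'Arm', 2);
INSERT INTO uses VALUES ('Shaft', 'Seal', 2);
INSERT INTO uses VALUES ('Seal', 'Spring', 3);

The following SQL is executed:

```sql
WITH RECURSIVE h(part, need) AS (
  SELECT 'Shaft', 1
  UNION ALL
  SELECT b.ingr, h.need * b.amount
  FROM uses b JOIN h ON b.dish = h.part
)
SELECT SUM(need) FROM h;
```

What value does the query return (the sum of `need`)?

11

Base: (Shaft, need=1).
Iteration 1: components of {Shaft} -> Arm = 1*2 = 2, Seal = 1*2 = 2.
Iteration 2: components of {Arm,Seal} -> Spring = 2*3 = 6.
Iteration 3: no further components; recursion stops.
SUM(need) = 1 + 2 + 2 + 6 = 11.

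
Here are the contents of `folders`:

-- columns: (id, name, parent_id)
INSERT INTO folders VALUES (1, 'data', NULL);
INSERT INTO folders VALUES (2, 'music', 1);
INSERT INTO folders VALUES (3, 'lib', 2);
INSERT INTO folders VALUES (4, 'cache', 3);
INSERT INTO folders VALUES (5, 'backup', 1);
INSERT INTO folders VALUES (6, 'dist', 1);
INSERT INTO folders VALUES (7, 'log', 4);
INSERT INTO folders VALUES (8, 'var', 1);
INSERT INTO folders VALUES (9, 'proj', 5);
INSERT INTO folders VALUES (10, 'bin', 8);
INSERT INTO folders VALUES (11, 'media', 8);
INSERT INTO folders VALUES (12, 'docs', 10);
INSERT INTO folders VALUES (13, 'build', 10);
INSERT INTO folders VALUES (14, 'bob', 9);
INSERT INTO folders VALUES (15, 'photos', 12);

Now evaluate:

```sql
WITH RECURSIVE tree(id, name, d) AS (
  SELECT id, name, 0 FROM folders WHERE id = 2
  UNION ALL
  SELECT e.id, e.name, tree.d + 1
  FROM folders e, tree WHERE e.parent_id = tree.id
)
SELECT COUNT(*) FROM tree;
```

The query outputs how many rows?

Base: id=2 (music) at d 0.
Iteration 1: rows with parent_id in {2} -> lib (id 3, d 1).
Iteration 2: rows with parent_id in {3} -> cache (id 4, d 2).
Iteration 3: rows with parent_id in {4} -> log (id 7, d 3).
Iteration 4: no rows with parent_id in {7}; recursion stops.
Total rows emitted: 4.

4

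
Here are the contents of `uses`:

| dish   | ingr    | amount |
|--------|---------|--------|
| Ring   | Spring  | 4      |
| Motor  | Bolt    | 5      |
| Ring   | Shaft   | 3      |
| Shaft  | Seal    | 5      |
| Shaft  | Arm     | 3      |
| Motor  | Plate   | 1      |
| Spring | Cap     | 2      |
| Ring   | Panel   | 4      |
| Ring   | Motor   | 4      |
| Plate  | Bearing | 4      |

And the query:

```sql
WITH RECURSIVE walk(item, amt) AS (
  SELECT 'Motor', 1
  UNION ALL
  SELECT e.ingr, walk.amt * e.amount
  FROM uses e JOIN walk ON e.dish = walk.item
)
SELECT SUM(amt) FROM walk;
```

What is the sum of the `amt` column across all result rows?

Base: (Motor, amt=1).
Iteration 1: components of {Motor} -> Bolt = 1*5 = 5, Plate = 1*1 = 1.
Iteration 2: components of {Bolt,Plate} -> Bearing = 1*4 = 4.
Iteration 3: no further components; recursion stops.
SUM(amt) = 1 + 1 + 5 + 4 = 11.

11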